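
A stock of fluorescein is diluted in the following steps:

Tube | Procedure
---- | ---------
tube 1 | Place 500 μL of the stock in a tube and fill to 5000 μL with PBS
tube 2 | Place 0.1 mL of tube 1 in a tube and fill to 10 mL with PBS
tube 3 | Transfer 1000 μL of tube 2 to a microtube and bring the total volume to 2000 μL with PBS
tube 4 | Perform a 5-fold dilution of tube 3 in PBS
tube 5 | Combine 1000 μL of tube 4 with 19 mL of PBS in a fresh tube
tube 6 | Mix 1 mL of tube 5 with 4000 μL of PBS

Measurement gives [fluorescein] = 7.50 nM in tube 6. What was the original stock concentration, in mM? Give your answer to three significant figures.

Step 1: 500 μL brought to 5000 μL → factor 5000/500 = 10
Step 2: 0.1 mL brought to 10 mL → factor 10/0.1 = 100
Step 3: 1000 μL brought to 2000 μL → factor 2000/1000 = 2
Step 4: 5-fold → factor 5
Step 5: 1000 μL + 19 mL = 20000 μL total → factor 20000/1000 = 20
Step 6: 1 mL + 4000 μL = 5 mL total → factor 5/1 = 5
Overall dilution factor = 10 × 100 × 2 × 5 × 20 × 5 = 1 × 10^6
Stock = 7.50 nM × 1 × 10^6 = 7.500 × 10^6 nM = 7.50 mM

7.50 mM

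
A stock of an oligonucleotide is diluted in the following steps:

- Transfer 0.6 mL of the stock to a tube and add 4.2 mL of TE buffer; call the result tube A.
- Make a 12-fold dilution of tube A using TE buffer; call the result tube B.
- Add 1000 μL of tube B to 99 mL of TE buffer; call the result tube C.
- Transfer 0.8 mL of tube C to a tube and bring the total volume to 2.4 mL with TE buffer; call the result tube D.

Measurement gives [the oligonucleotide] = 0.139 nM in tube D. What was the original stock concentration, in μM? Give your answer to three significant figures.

Step 1: 0.6 mL + 4.2 mL = 4.8 mL total → factor 4.8/0.6 = 8
Step 2: 12-fold → factor 12
Step 3: 1000 μL + 99 mL = 1 × 10^5 μL total → factor 1 × 10^5/1000 = 100
Step 4: 0.8 mL brought to 2.4 mL → factor 2.4/0.8 = 3
Overall dilution factor = 8 × 12 × 100 × 3 = 28800
Stock = 0.139 nM × 28800 = 4003 nM = 4.00 μM

4.00 μM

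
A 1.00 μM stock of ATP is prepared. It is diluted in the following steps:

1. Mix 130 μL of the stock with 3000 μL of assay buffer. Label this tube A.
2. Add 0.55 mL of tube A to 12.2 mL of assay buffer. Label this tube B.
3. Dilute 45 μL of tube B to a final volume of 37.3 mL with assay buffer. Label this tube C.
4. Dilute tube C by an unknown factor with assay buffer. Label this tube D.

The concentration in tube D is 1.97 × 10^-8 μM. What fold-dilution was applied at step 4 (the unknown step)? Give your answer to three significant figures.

110-fold

Step 1: 130 μL + 3000 μL = 3130 μL total → factor 3130/130 = 24.077
Step 2: 0.55 mL + 12.2 mL = 12.75 mL total → factor 12.75/0.55 = 23.182
Step 3: 45 μL brought to 37.3 mL → factor 37300/45 = 828.89
Step 4: unknown factor x
Product of known-step factors = 4.6264 × 10^5
Overall factor = 1.00 μM / (1.97 × 10^-8 μM) = 5.0761 × 10^7
x = 5.0761 × 10^7 / 4.6264 × 10^5 = 110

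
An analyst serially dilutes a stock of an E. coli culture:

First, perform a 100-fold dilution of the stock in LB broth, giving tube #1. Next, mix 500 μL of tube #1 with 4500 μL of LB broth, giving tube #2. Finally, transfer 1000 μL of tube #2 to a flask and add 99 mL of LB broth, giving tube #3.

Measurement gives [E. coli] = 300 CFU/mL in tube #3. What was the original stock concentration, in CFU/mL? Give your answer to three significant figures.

3.00 × 10^7 CFU/mL

Step 1: 100-fold → factor 100
Step 2: 500 μL + 4500 μL = 5000 μL total → factor 5000/500 = 10
Step 3: 1000 μL + 99 mL = 1 × 10^5 μL total → factor 1 × 10^5/1000 = 100
Overall dilution factor = 100 × 10 × 100 = 1 × 10^5
Stock = 300 CFU/mL × 1 × 10^5 = 3.00 × 10^7 CFU/mL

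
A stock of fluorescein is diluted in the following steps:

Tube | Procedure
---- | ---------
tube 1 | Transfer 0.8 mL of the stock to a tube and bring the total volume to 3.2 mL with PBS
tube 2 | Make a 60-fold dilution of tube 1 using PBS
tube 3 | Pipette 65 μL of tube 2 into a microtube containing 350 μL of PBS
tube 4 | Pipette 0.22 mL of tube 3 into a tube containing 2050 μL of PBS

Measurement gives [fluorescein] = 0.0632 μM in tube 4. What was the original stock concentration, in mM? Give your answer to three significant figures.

Step 1: 0.8 mL brought to 3.2 mL → factor 3.2/0.8 = 4
Step 2: 60-fold → factor 60
Step 3: 65 μL + 350 μL = 415 μL total → factor 415/65 = 6.3846
Step 4: 0.22 mL + 2050 μL = 2.27 mL total → factor 2.27/0.22 = 10.318
Overall dilution factor = 4 × 60 × 6.3846 × 10.318 = 15811
Stock = 0.0632 μM × 15811 = 999.2 μM = 0.999 mM

0.999 mM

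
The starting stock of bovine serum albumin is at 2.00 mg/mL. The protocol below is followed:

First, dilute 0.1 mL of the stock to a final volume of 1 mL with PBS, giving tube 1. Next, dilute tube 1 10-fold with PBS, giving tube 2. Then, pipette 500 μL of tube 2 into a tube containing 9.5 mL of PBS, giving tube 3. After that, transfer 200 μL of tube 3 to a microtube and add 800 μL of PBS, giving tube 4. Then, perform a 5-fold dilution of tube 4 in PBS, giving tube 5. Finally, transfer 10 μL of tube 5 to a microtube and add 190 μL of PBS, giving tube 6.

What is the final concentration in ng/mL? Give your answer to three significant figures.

Step 1: 0.1 mL brought to 1 mL → factor 1/0.1 = 10
Step 2: 10-fold → factor 10
Step 3: 500 μL + 9.5 mL = 10000 μL total → factor 10000/500 = 20
Step 4: 200 μL + 800 μL = 1000 μL total → factor 1000/200 = 5
Step 5: 5-fold → factor 5
Step 6: 10 μL + 190 μL = 200 μL total → factor 200/10 = 20
Overall dilution factor = 10 × 10 × 20 × 5 × 5 × 20 = 1 × 10^6
Final = 2.00 mg/mL / 1 × 10^6 = 2.000 × 10^-6 mg/mL = 2.00 ng/mL

2.00 ng/mL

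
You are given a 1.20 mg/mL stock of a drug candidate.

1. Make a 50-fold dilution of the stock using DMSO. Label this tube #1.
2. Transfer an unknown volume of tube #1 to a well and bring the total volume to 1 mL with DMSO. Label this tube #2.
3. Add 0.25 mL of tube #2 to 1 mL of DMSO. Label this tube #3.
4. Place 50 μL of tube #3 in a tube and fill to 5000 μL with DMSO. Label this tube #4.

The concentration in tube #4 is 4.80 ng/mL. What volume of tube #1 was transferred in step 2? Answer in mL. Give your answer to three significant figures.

0.100 mL

Step 1: 50-fold → factor 50
Step 2: v brought to 1 mL → factor = 1 mL/v
Step 3: 0.25 mL + 1 mL = 1.25 mL total → factor 1.25/0.25 = 5
Step 4: 50 μL brought to 5000 μL → factor 5000/50 = 100
Product of known-step factors = 25000
Overall factor = 1.20 mg/mL / (4.80 ng/mL) = 2.5 × 10^5
Step-2 factor = 2.5 × 10^5 / 25000 = 10
v = 1 mL / 10 = 0.100 mL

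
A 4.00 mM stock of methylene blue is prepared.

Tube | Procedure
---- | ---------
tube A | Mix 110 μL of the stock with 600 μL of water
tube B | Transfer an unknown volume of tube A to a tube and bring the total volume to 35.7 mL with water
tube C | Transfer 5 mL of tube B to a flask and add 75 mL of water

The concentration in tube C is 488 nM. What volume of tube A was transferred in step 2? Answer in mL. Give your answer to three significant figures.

0.450 mL

Step 1: 110 μL + 600 μL = 710 μL total → factor 710/110 = 6.4545
Step 2: v brought to 35.7 mL → factor = 35.7 mL/v
Step 3: 5 mL + 75 mL = 80 mL total → factor 80/5 = 16
Product of known-step factors = 103.27
Overall factor = 4.00 mM / (488 nM) = 8196.7
Step-2 factor = 8196.7 / 103.27 = 79.37
v = 35.7 mL / 79.37 = 0.450 mL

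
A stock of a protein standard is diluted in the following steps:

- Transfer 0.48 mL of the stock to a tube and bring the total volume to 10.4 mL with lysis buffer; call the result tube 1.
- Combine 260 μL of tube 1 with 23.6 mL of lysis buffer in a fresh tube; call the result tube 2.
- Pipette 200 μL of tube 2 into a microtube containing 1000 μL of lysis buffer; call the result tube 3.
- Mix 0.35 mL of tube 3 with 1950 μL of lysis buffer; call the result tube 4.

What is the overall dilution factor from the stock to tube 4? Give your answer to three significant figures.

7.84 × 10^4

Step 1: 0.48 mL brought to 10.4 mL → factor 10.4/0.48 = 21.667
Step 2: 260 μL + 23.6 mL = 23860 μL total → factor 23860/260 = 91.769
Step 3: 200 μL + 1000 μL = 1200 μL total → factor 1200/200 = 6
Step 4: 0.35 mL + 1950 μL = 2.3 mL total → factor 2.3/0.35 = 6.5714
Overall dilution factor = 21.667 × 91.769 × 6 × 6.5714 = 78397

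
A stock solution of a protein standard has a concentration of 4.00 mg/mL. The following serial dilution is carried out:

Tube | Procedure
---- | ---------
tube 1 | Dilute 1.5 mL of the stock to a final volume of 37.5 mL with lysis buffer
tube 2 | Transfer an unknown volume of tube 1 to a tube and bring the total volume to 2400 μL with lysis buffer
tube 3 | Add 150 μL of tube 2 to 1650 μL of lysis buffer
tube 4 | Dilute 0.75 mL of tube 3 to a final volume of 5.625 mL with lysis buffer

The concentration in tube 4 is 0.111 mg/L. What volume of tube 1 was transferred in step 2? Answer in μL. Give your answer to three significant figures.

Step 1: 1.5 mL brought to 37.5 mL → factor 37.5/1.5 = 25
Step 2: v brought to 2400 μL → factor = 2400 μL/v
Step 3: 150 μL + 1650 μL = 1800 μL total → factor 1800/150 = 12
Step 4: 0.75 mL brought to 5.625 mL → factor 5.625/0.75 = 7.5
Product of known-step factors = 2250
Overall factor = 4.00 mg/mL / (0.111 mg/L) = 36036
Step-2 factor = 36036 / 2250 = 16.016
v = 2400 μL / 16.016 = 150 μL

150 μL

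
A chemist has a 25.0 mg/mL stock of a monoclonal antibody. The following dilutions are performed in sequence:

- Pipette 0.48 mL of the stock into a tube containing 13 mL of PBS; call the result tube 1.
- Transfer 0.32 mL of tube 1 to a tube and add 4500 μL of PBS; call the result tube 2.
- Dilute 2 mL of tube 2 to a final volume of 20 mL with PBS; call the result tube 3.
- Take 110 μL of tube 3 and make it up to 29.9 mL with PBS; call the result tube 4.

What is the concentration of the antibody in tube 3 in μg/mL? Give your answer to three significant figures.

5.91 μg/mL

Step 1: 0.48 mL + 13 mL = 13.48 mL total → factor 13.48/0.48 = 28.083
Step 2: 0.32 mL + 4500 μL = 4.82 mL total → factor 4.82/0.32 = 15.062
Step 3: 2 mL brought to 20 mL → factor 20/2 = 10
Dilution factor through tube 3 = 28.083 × 15.062 × 10 = 4230.1
[tube 3] = 25.0 mg/mL / 4230.1 = 0.005910 mg/mL = 5.91 μg/mL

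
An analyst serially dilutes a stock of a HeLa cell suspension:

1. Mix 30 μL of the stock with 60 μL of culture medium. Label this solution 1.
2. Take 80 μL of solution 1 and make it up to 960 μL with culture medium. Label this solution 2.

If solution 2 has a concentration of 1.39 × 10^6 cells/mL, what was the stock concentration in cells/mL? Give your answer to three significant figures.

5.00 × 10^7 cells/mL

Step 1: 30 μL + 60 μL = 90 μL total → factor 90/30 = 3
Step 2: 80 μL brought to 960 μL → factor 960/80 = 12
Overall dilution factor = 3 × 12 = 36
Stock = 1.39 × 10^6 cells/mL × 36 = 5.00 × 10^7 cells/mL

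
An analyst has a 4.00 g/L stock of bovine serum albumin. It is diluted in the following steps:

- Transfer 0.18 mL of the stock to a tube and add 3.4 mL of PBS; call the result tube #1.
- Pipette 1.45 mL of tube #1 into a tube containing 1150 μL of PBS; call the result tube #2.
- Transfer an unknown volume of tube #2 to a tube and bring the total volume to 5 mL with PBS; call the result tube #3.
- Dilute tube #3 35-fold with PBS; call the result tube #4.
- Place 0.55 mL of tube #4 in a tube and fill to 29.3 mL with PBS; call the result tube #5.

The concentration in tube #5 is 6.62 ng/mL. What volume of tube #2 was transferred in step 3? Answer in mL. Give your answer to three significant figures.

0.550 mL

Step 1: 0.18 mL + 3.4 mL = 3.58 mL total → factor 3.58/0.18 = 19.889
Step 2: 1.45 mL + 1150 μL = 2.6 mL total → factor 2.6/1.45 = 1.7931
Step 3: v brought to 5 mL → factor = 5 mL/v
Step 4: 35-fold → factor 35
Step 5: 0.55 mL brought to 29.3 mL → factor 29.3/0.55 = 53.273
Product of known-step factors = 66495
Overall factor = 4.00 g/L / (6.62 ng/mL) = 6.0423 × 10^5
Step-3 factor = 6.0423 × 10^5 / 66495 = 9.0868
v = 5 mL / 9.0868 = 0.550 mL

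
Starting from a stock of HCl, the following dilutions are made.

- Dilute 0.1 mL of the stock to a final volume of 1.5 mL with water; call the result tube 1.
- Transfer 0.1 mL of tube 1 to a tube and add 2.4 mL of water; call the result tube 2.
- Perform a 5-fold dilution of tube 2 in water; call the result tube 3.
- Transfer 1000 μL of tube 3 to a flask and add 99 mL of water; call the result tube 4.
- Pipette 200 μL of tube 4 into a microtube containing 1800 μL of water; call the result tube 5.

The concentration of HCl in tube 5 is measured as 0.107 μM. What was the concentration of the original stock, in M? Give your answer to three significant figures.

Step 1: 0.1 mL brought to 1.5 mL → factor 1.5/0.1 = 15
Step 2: 0.1 mL + 2.4 mL = 2.5 mL total → factor 2.5/0.1 = 25
Step 3: 5-fold → factor 5
Step 4: 1000 μL + 99 mL = 1 × 10^5 μL total → factor 1 × 10^5/1000 = 100
Step 5: 200 μL + 1800 μL = 2000 μL total → factor 2000/200 = 10
Overall dilution factor = 15 × 25 × 5 × 100 × 10 = 1.875 × 10^6
Stock = 0.107 μM × 1.875 × 10^6 = 2.006 × 10^5 μM = 0.201 M

0.201 M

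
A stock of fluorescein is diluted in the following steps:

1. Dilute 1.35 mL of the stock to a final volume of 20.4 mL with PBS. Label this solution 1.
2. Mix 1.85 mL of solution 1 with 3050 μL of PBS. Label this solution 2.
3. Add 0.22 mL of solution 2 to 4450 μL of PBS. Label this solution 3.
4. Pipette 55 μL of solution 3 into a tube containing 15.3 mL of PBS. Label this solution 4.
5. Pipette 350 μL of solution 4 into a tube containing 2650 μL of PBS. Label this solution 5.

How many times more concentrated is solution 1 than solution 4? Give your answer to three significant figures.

Step 1: 1.35 mL brought to 20.4 mL → factor 20.4/1.35 = 15.111
Step 2: 1.85 mL + 3050 μL = 4.9 mL total → factor 4.9/1.85 = 2.6486
Step 3: 0.22 mL + 4450 μL = 4.67 mL total → factor 4.67/0.22 = 21.227
Step 4: 55 μL + 15.3 mL = 15355 μL total → factor 15355/55 = 279.18
Dilution factor to solution 1 = 15.111; to solution 4 = 2.3719 × 10^5
[solution 1]/[solution 4] = (factor to solution 4)/(factor to solution 1) = 2.3719 × 10^5/15.111 = 1.57 × 10^4

1.57 × 10^4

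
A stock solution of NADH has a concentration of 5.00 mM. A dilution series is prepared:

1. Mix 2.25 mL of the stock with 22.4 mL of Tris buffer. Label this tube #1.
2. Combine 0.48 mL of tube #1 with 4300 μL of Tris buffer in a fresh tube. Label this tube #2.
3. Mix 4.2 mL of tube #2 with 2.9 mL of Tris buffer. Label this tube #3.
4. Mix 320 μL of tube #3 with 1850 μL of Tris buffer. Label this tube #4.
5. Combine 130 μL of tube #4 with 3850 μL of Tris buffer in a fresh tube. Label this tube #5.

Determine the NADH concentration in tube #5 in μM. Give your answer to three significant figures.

Step 1: 2.25 mL + 22.4 mL = 24.65 mL total → factor 24.65/2.25 = 10.956
Step 2: 0.48 mL + 4300 μL = 4.78 mL total → factor 4.78/0.48 = 9.9583
Step 3: 4.2 mL + 2.9 mL = 7.1 mL total → factor 7.1/4.2 = 1.6905
Step 4: 320 μL + 1850 μL = 2170 μL total → factor 2170/320 = 6.7812
Step 5: 130 μL + 3850 μL = 3980 μL total → factor 3980/130 = 30.615
Overall dilution factor = 10.956 × 9.9583 × 1.6905 × 6.7812 × 30.615 = 38289
Final = 5.00 mM / 38289 = 0.0001306 mM = 0.131 μM

0.131 μM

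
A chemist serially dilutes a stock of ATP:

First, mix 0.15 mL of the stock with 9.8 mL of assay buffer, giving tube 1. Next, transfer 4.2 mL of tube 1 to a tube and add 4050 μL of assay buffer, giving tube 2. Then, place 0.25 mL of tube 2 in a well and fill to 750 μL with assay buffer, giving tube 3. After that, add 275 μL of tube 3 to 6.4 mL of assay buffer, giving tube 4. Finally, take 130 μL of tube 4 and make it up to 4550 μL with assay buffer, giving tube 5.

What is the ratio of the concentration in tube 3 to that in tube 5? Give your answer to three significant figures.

850

Step 1: 0.15 mL + 9.8 mL = 9.95 mL total → factor 9.95/0.15 = 66.333
Step 2: 4.2 mL + 4050 μL = 8.25 mL total → factor 8.25/4.2 = 1.9643
Step 3: 0.25 mL brought to 750 μL → factor 0.75/0.25 = 3
Step 4: 275 μL + 6.4 mL = 6675 μL total → factor 6675/275 = 24.273
Step 5: 130 μL brought to 4550 μL → factor 4550/130 = 35
Dilution factor to tube 3 = 390.89; to tube 5 = 3.3208 × 10^5
[tube 3]/[tube 5] = (factor to tube 5)/(factor to tube 3) = 3.3208 × 10^5/390.89 = 850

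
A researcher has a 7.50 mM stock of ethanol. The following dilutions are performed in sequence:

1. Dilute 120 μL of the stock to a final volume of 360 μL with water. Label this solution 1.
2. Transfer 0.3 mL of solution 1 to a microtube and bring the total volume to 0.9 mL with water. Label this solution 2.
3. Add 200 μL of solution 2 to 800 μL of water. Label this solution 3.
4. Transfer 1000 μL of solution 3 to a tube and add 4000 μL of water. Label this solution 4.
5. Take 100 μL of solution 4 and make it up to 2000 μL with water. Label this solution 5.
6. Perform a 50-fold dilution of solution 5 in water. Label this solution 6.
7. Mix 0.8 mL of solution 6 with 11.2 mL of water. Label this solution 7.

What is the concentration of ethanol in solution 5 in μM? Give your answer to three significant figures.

Step 1: 120 μL brought to 360 μL → factor 360/120 = 3
Step 2: 0.3 mL brought to 0.9 mL → factor 0.9/0.3 = 3
Step 3: 200 μL + 800 μL = 1000 μL total → factor 1000/200 = 5
Step 4: 1000 μL + 4000 μL = 5000 μL total → factor 5000/1000 = 5
Step 5: 100 μL brought to 2000 μL → factor 2000/100 = 20
Dilution factor through solution 5 = 3 × 3 × 5 × 5 × 20 = 4500
[solution 5] = 7.50 mM / 4500 = 0.001667 mM = 1.67 μM

1.67 μM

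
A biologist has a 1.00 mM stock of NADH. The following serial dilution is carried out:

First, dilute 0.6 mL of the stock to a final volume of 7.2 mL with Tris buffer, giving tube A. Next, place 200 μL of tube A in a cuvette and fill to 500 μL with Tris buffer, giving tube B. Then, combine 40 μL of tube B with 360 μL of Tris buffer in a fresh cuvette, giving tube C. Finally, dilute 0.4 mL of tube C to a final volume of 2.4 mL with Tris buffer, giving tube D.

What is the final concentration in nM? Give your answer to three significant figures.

Step 1: 0.6 mL brought to 7.2 mL → factor 7.2/0.6 = 12
Step 2: 200 μL brought to 500 μL → factor 500/200 = 2.5
Step 3: 40 μL + 360 μL = 400 μL total → factor 400/40 = 10
Step 4: 0.4 mL brought to 2.4 mL → factor 2.4/0.4 = 6
Overall dilution factor = 12 × 2.5 × 10 × 6 = 1800
Final = 1.00 mM / 1800 = 0.0005556 mM = 556 nM

556 nM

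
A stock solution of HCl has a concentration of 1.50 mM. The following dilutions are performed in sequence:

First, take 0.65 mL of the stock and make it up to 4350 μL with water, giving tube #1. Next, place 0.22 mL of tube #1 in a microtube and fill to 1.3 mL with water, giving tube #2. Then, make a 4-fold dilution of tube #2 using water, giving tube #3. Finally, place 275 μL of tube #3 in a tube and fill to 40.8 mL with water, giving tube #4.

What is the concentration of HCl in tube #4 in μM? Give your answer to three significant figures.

0.0639 μM

Step 1: 0.65 mL brought to 4350 μL → factor 4.35/0.65 = 6.6923
Step 2: 0.22 mL brought to 1.3 mL → factor 1.3/0.22 = 5.9091
Step 3: 4-fold → factor 4
Step 4: 275 μL brought to 40.8 mL → factor 40800/275 = 148.36
Overall dilution factor = 6.6923 × 5.9091 × 4 × 148.36 = 23468
Final = 1.50 mM / 23468 = 6.392 × 10^-5 mM = 0.0639 μM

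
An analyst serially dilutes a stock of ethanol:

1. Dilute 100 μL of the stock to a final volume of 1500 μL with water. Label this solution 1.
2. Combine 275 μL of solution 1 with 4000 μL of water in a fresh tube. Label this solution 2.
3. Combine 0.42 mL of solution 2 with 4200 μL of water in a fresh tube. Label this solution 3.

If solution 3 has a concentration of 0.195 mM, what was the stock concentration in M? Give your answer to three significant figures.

Step 1: 100 μL brought to 1500 μL → factor 1500/100 = 15
Step 2: 275 μL + 4000 μL = 4275 μL total → factor 4275/275 = 15.545
Step 3: 0.42 mL + 4200 μL = 4.62 mL total → factor 4.62/0.42 = 11
Overall dilution factor = 15 × 15.545 × 11 = 2565
Stock = 0.195 mM × 2565 = 500.2 mM = 0.500 M

0.500 M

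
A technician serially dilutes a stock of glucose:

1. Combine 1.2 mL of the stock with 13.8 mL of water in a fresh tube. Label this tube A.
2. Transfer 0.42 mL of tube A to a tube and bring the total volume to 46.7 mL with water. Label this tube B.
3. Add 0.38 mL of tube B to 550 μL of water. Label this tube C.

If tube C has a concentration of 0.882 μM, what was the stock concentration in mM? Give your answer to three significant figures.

3.00 mM

Step 1: 1.2 mL + 13.8 mL = 15 mL total → factor 15/1.2 = 12.5
Step 2: 0.42 mL brought to 46.7 mL → factor 46.7/0.42 = 111.19
Step 3: 0.38 mL + 550 μL = 0.93 mL total → factor 0.93/0.38 = 2.4474
Overall dilution factor = 12.5 × 111.19 × 2.4474 = 3401.6
Stock = 0.882 μM × 3401.6 = 3000 μM = 3.00 mM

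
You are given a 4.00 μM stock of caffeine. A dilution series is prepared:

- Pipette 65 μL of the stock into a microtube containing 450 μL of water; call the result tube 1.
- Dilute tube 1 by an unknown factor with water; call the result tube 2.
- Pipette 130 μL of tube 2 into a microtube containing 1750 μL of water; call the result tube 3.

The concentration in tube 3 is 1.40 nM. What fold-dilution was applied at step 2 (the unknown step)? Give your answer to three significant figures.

24.9-fold

Step 1: 65 μL + 450 μL = 515 μL total → factor 515/65 = 7.9231
Step 2: unknown factor x
Step 3: 130 μL + 1750 μL = 1880 μL total → factor 1880/130 = 14.462
Product of known-step factors = 114.58
Overall factor = 4.00 μM / (1.40 nM) = 2857.1
x = 2857.1 / 114.58 = 24.9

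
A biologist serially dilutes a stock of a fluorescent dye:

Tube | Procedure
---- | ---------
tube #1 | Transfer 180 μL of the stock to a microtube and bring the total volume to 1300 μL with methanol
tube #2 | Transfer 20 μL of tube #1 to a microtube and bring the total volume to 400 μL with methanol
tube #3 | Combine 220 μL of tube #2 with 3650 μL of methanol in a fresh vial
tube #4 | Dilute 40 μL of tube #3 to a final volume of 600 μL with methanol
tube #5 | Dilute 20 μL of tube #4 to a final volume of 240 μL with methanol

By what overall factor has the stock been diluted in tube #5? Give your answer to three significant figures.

4.57 × 10^5

Step 1: 180 μL brought to 1300 μL → factor 1300/180 = 7.2222
Step 2: 20 μL brought to 400 μL → factor 400/20 = 20
Step 3: 220 μL + 3650 μL = 3870 μL total → factor 3870/220 = 17.591
Step 4: 40 μL brought to 600 μL → factor 600/40 = 15
Step 5: 20 μL brought to 240 μL → factor 240/20 = 12
Overall dilution factor = 7.2222 × 20 × 17.591 × 15 × 12 = 4.5736 × 10^5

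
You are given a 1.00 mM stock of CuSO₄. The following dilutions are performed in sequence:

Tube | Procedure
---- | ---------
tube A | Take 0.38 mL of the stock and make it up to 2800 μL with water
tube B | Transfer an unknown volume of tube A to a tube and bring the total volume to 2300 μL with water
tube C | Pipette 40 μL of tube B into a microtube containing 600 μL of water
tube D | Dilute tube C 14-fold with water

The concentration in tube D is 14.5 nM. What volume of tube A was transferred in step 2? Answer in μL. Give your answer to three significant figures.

Step 1: 0.38 mL brought to 2800 μL → factor 2.8/0.38 = 7.3684
Step 2: v brought to 2300 μL → factor = 2300 μL/v
Step 3: 40 μL + 600 μL = 640 μL total → factor 640/40 = 16
Step 4: 14-fold → factor 14
Product of known-step factors = 1650.5
Overall factor = 1.00 mM / (14.5 nM) = 68966
Step-2 factor = 68966 / 1650.5 = 41.784
v = 2300 μL / 41.784 = 55.0 μL

55.0 μL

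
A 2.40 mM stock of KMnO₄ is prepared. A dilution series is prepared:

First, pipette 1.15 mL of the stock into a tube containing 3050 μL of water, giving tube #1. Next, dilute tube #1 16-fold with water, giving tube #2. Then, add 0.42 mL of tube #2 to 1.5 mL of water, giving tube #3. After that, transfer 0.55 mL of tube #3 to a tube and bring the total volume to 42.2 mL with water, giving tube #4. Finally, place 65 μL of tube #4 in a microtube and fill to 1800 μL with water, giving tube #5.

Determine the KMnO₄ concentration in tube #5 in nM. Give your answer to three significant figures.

4.23 nM

Step 1: 1.15 mL + 3050 μL = 4.2 mL total → factor 4.2/1.15 = 3.6522
Step 2: 16-fold → factor 16
Step 3: 0.42 mL + 1.5 mL = 1.92 mL total → factor 1.92/0.42 = 4.5714
Step 4: 0.55 mL brought to 42.2 mL → factor 42.2/0.55 = 76.727
Step 5: 65 μL brought to 1800 μL → factor 1800/65 = 27.692
Overall dilution factor = 3.6522 × 16 × 4.5714 × 76.727 × 27.692 = 5.6759 × 10^5
Final = 2.40 mM / 5.6759 × 10^5 = 4.228 × 10^-6 mM = 4.23 nM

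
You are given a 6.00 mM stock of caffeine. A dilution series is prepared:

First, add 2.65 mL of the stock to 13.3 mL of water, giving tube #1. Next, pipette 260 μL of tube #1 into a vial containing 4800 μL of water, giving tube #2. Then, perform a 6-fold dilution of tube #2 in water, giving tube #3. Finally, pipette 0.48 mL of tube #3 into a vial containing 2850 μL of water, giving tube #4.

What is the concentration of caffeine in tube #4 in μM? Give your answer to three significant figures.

1.23 μM

Step 1: 2.65 mL + 13.3 mL = 15.95 mL total → factor 15.95/2.65 = 6.0189
Step 2: 260 μL + 4800 μL = 5060 μL total → factor 5060/260 = 19.462
Step 3: 6-fold → factor 6
Step 4: 0.48 mL + 2850 μL = 3.33 mL total → factor 3.33/0.48 = 6.9375
Overall dilution factor = 6.0189 × 19.462 × 6 × 6.9375 = 4875.8
Final = 6.00 mM / 4875.8 = 0.001231 mM = 1.23 μM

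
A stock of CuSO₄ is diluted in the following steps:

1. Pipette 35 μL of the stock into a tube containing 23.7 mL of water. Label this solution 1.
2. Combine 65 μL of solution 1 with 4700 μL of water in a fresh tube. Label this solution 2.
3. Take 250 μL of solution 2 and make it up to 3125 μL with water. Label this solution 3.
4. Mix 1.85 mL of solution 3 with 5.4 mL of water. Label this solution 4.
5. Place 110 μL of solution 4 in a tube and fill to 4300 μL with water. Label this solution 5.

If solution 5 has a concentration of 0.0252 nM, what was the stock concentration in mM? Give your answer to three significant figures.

2.40 mM

Step 1: 35 μL + 23.7 mL = 23735 μL total → factor 23735/35 = 678.14
Step 2: 65 μL + 4700 μL = 4765 μL total → factor 4765/65 = 73.308
Step 3: 250 μL brought to 3125 μL → factor 3125/250 = 12.5
Step 4: 1.85 mL + 5.4 mL = 7.25 mL total → factor 7.25/1.85 = 3.9189
Step 5: 110 μL brought to 4300 μL → factor 4300/110 = 39.091
Overall dilution factor = 678.14 × 73.308 × 12.5 × 3.9189 × 39.091 = 9.5197 × 10^7
Stock = 0.0252 nM × 9.5197 × 10^7 = 2.399 × 10^6 nM = 2.40 mM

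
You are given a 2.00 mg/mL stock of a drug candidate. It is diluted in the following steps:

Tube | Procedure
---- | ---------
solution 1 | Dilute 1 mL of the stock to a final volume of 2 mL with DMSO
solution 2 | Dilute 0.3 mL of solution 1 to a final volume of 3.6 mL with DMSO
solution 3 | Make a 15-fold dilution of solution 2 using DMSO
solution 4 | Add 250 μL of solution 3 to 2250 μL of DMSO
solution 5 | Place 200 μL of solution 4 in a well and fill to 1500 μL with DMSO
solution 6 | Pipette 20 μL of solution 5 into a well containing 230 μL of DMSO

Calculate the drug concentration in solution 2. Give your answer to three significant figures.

0.0833 mg/mL

Step 1: 1 mL brought to 2 mL → factor 2/1 = 2
Step 2: 0.3 mL brought to 3.6 mL → factor 3.6/0.3 = 12
Dilution factor through solution 2 = 2 × 12 = 24
[solution 2] = 2.00 mg/mL / 24 = 0.0833 mg/mL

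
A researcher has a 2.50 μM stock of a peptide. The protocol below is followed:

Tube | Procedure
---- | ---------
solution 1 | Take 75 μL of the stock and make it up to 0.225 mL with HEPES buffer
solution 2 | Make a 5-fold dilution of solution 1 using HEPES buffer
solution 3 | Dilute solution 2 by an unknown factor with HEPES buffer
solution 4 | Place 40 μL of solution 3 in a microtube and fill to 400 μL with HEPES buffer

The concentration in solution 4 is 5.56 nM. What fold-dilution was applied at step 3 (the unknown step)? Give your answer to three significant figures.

Step 1: 75 μL brought to 0.225 mL → factor 225/75 = 3
Step 2: 5-fold → factor 5
Step 3: unknown factor x
Step 4: 40 μL brought to 400 μL → factor 400/40 = 10
Product of known-step factors = 150
Overall factor = 2.50 μM / (5.56 nM) = 449.64
x = 449.64 / 150 = 3.00

3.00-fold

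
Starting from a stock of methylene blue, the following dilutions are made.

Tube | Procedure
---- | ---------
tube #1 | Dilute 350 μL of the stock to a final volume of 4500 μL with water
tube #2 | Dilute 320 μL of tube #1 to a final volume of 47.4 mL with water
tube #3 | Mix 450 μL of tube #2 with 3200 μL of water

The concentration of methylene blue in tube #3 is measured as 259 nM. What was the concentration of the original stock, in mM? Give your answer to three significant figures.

Step 1: 350 μL brought to 4500 μL → factor 4500/350 = 12.857
Step 2: 320 μL brought to 47.4 mL → factor 47400/320 = 148.12
Step 3: 450 μL + 3200 μL = 3650 μL total → factor 3650/450 = 8.1111
Overall dilution factor = 12.857 × 148.12 × 8.1111 = 15447
Stock = 259 nM × 15447 = 4.001 × 10^6 nM = 4.00 mM

4.00 mM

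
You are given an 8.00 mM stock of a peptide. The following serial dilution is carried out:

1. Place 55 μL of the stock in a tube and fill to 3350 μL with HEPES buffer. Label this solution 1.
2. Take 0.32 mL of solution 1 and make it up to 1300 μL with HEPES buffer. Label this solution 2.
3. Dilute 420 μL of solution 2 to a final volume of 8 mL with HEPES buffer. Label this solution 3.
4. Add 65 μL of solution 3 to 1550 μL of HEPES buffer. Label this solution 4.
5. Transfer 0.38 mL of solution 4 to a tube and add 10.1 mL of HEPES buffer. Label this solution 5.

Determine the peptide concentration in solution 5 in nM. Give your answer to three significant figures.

Step 1: 55 μL brought to 3350 μL → factor 3350/55 = 60.909
Step 2: 0.32 mL brought to 1300 μL → factor 1.3/0.32 = 4.0625
Step 3: 420 μL brought to 8 mL → factor 8000/420 = 19.048
Step 4: 65 μL + 1550 μL = 1615 μL total → factor 1615/65 = 24.846
Step 5: 0.38 mL + 10.1 mL = 10.48 mL total → factor 10.48/0.38 = 27.579
Overall dilution factor = 60.909 × 4.0625 × 19.048 × 24.846 × 27.579 = 3.2296 × 10^6
Final = 8.00 mM / 3.2296 × 10^6 = 2.477 × 10^-6 mM = 2.48 nM

2.48 nM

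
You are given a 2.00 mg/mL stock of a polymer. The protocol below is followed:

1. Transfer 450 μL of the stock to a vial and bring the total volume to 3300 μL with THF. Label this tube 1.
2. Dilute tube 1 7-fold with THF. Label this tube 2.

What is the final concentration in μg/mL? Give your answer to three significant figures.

Step 1: 450 μL brought to 3300 μL → factor 3300/450 = 7.3333
Step 2: 7-fold → factor 7
Overall dilution factor = 7.3333 × 7 = 51.333
Final = 2.00 mg/mL / 51.333 = 0.03896 mg/mL = 39.0 μg/mL

39.0 μg/mL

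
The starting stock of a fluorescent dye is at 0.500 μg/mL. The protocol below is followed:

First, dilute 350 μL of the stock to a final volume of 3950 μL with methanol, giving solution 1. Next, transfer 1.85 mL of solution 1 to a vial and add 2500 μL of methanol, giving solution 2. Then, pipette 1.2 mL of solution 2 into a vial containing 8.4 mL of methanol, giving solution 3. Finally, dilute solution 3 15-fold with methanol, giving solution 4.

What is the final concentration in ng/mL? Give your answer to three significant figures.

0.157 ng/mL

Step 1: 350 μL brought to 3950 μL → factor 3950/350 = 11.286
Step 2: 1.85 mL + 2500 μL = 4.35 mL total → factor 4.35/1.85 = 2.3514
Step 3: 1.2 mL + 8.4 mL = 9.6 mL total → factor 9.6/1.2 = 8
Step 4: 15-fold → factor 15
Overall dilution factor = 11.286 × 2.3514 × 8 × 15 = 3184.4
Final = 0.500 μg/mL / 3184.4 = 0.0001570 μg/mL = 0.157 ng/mL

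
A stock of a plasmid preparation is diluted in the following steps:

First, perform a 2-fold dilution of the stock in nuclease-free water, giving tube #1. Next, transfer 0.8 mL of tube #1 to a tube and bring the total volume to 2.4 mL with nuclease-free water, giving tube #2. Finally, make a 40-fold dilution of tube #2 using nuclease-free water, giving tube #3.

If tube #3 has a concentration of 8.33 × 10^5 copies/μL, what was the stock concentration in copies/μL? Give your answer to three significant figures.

2.00 × 10^8 copies/μL

Step 1: 2-fold → factor 2
Step 2: 0.8 mL brought to 2.4 mL → factor 2.4/0.8 = 3
Step 3: 40-fold → factor 40
Overall dilution factor = 2 × 3 × 40 = 240
Stock = 8.33 × 10^5 copies/μL × 240 = 2.00 × 10^8 copies/μL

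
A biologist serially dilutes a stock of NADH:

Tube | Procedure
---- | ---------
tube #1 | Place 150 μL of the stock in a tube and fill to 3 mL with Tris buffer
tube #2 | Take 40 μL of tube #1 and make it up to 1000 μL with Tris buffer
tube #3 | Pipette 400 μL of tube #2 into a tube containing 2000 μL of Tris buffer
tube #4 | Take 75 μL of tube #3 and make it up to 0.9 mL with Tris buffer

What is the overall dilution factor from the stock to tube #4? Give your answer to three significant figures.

Step 1: 150 μL brought to 3 mL → factor 3000/150 = 20
Step 2: 40 μL brought to 1000 μL → factor 1000/40 = 25
Step 3: 400 μL + 2000 μL = 2400 μL total → factor 2400/400 = 6
Step 4: 75 μL brought to 0.9 mL → factor 900/75 = 12
Overall dilution factor = 20 × 25 × 6 × 12 = 36000

3.60 × 10^4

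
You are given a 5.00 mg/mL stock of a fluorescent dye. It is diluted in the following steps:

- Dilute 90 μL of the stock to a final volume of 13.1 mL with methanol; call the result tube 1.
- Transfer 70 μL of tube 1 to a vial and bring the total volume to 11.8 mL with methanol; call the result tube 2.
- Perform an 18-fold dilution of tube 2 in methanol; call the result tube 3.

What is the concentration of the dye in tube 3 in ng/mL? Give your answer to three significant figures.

11.3 ng/mL

Step 1: 90 μL brought to 13.1 mL → factor 13100/90 = 145.56
Step 2: 70 μL brought to 11.8 mL → factor 11800/70 = 168.57
Step 3: 18-fold → factor 18
Overall dilution factor = 145.56 × 168.57 × 18 = 4.4166 × 10^5
Final = 5.00 mg/mL / 4.4166 × 10^5 = 1.132 × 10^-5 mg/mL = 11.3 ng/mL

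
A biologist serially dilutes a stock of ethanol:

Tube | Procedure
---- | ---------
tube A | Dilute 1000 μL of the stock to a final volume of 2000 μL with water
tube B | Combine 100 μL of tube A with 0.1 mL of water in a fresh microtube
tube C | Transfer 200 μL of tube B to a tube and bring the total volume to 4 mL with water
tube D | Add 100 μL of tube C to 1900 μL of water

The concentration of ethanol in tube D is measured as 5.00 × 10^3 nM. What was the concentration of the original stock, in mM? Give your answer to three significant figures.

8.00 mM

Step 1: 1000 μL brought to 2000 μL → factor 2000/1000 = 2
Step 2: 100 μL + 0.1 mL = 200 μL total → factor 200/100 = 2
Step 3: 200 μL brought to 4 mL → factor 4000/200 = 20
Step 4: 100 μL + 1900 μL = 2000 μL total → factor 2000/100 = 20
Overall dilution factor = 2 × 2 × 20 × 20 = 1600
Stock = 5.00 × 10^3 nM × 1600 = 8.000 × 10^6 nM = 8.00 mM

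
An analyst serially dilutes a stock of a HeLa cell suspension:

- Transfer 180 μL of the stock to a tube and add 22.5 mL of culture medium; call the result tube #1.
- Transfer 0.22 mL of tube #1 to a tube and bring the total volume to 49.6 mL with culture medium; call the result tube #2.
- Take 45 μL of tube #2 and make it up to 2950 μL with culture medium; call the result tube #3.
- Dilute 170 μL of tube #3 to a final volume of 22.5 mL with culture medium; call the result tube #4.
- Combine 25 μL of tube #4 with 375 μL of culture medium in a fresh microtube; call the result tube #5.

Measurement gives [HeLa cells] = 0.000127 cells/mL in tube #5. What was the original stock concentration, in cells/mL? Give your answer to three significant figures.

5.01 × 10^5 cells/mL

Step 1: 180 μL + 22.5 mL = 22680 μL total → factor 22680/180 = 126
Step 2: 0.22 mL brought to 49.6 mL → factor 49.6/0.22 = 225.45
Step 3: 45 μL brought to 2950 μL → factor 2950/45 = 65.556
Step 4: 170 μL brought to 22.5 mL → factor 22500/170 = 132.35
Step 5: 25 μL + 375 μL = 400 μL total → factor 400/25 = 16
Overall dilution factor = 126 × 225.45 × 65.556 × 132.35 × 16 = 3.9436 × 10^9
Stock = 0.000127 cells/mL × 3.9436 × 10^9 = 5.01 × 10^5 cells/mL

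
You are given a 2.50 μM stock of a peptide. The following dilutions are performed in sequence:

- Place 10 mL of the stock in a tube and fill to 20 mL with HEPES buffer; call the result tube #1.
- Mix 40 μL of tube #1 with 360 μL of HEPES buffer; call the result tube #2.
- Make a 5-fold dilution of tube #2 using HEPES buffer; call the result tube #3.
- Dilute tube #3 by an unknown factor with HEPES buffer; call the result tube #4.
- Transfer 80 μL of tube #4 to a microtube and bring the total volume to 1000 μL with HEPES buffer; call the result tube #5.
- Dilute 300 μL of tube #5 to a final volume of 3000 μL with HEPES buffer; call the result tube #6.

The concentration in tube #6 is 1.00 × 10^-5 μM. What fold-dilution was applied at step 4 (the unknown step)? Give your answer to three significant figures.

20.0-fold

Step 1: 10 mL brought to 20 mL → factor 20/10 = 2
Step 2: 40 μL + 360 μL = 400 μL total → factor 400/40 = 10
Step 3: 5-fold → factor 5
Step 4: unknown factor x
Step 5: 80 μL brought to 1000 μL → factor 1000/80 = 12.5
Step 6: 300 μL brought to 3000 μL → factor 3000/300 = 10
Product of known-step factors = 12500
Overall factor = 2.50 μM / (1.00 × 10^-5 μM) = 2.5 × 10^5
x = 2.5 × 10^5 / 12500 = 20.0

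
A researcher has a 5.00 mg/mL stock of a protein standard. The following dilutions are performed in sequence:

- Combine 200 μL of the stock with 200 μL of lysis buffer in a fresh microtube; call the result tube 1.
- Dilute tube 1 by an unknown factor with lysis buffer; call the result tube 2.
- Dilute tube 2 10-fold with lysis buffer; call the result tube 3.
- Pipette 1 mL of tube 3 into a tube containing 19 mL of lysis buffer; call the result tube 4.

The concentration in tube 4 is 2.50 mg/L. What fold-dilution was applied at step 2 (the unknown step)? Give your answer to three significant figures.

Step 1: 200 μL + 200 μL = 400 μL total → factor 400/200 = 2
Step 2: unknown factor x
Step 3: 10-fold → factor 10
Step 4: 1 mL + 19 mL = 20 mL total → factor 20/1 = 20
Product of known-step factors = 400
Overall factor = 5.00 mg/mL / (2.50 mg/L) = 2000
x = 2000 / 400 = 5.00

5.00-fold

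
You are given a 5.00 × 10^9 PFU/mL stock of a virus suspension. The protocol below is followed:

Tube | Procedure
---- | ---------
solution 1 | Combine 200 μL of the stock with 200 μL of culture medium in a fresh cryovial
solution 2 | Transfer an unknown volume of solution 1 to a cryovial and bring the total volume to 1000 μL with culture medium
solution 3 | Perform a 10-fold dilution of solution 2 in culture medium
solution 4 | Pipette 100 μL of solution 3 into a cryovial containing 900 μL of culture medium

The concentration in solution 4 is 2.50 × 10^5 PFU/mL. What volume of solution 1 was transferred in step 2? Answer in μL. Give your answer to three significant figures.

Step 1: 200 μL + 200 μL = 400 μL total → factor 400/200 = 2
Step 2: v brought to 1000 μL → factor = 1000 μL/v
Step 3: 10-fold → factor 10
Step 4: 100 μL + 900 μL = 1000 μL total → factor 1000/100 = 10
Product of known-step factors = 200
Overall factor = 5.00 × 10^9 PFU/mL / (2.50 × 10^5 PFU/mL) = 20000
Step-2 factor = 20000 / 200 = 100
v = 1000 μL / 100 = 10.0 μL

10.0 μL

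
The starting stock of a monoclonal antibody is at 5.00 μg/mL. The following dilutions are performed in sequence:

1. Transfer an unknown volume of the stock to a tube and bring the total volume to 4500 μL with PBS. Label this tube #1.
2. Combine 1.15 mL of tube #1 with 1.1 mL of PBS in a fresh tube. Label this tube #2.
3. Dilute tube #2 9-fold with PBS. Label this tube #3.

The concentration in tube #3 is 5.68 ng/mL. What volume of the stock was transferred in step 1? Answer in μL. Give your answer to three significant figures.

Step 1: v brought to 4500 μL → factor = 4500 μL/v
Step 2: 1.15 mL + 1.1 mL = 2.25 mL total → factor 2.25/1.15 = 1.9565
Step 3: 9-fold → factor 9
Product of known-step factors = 17.609
Overall factor = 5.00 μg/mL / (5.68 ng/mL) = 880.28
Step-1 factor = 880.28 / 17.609 = 49.991
v = 4500 μL / 49.991 = 90.0 μL

90.0 μL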